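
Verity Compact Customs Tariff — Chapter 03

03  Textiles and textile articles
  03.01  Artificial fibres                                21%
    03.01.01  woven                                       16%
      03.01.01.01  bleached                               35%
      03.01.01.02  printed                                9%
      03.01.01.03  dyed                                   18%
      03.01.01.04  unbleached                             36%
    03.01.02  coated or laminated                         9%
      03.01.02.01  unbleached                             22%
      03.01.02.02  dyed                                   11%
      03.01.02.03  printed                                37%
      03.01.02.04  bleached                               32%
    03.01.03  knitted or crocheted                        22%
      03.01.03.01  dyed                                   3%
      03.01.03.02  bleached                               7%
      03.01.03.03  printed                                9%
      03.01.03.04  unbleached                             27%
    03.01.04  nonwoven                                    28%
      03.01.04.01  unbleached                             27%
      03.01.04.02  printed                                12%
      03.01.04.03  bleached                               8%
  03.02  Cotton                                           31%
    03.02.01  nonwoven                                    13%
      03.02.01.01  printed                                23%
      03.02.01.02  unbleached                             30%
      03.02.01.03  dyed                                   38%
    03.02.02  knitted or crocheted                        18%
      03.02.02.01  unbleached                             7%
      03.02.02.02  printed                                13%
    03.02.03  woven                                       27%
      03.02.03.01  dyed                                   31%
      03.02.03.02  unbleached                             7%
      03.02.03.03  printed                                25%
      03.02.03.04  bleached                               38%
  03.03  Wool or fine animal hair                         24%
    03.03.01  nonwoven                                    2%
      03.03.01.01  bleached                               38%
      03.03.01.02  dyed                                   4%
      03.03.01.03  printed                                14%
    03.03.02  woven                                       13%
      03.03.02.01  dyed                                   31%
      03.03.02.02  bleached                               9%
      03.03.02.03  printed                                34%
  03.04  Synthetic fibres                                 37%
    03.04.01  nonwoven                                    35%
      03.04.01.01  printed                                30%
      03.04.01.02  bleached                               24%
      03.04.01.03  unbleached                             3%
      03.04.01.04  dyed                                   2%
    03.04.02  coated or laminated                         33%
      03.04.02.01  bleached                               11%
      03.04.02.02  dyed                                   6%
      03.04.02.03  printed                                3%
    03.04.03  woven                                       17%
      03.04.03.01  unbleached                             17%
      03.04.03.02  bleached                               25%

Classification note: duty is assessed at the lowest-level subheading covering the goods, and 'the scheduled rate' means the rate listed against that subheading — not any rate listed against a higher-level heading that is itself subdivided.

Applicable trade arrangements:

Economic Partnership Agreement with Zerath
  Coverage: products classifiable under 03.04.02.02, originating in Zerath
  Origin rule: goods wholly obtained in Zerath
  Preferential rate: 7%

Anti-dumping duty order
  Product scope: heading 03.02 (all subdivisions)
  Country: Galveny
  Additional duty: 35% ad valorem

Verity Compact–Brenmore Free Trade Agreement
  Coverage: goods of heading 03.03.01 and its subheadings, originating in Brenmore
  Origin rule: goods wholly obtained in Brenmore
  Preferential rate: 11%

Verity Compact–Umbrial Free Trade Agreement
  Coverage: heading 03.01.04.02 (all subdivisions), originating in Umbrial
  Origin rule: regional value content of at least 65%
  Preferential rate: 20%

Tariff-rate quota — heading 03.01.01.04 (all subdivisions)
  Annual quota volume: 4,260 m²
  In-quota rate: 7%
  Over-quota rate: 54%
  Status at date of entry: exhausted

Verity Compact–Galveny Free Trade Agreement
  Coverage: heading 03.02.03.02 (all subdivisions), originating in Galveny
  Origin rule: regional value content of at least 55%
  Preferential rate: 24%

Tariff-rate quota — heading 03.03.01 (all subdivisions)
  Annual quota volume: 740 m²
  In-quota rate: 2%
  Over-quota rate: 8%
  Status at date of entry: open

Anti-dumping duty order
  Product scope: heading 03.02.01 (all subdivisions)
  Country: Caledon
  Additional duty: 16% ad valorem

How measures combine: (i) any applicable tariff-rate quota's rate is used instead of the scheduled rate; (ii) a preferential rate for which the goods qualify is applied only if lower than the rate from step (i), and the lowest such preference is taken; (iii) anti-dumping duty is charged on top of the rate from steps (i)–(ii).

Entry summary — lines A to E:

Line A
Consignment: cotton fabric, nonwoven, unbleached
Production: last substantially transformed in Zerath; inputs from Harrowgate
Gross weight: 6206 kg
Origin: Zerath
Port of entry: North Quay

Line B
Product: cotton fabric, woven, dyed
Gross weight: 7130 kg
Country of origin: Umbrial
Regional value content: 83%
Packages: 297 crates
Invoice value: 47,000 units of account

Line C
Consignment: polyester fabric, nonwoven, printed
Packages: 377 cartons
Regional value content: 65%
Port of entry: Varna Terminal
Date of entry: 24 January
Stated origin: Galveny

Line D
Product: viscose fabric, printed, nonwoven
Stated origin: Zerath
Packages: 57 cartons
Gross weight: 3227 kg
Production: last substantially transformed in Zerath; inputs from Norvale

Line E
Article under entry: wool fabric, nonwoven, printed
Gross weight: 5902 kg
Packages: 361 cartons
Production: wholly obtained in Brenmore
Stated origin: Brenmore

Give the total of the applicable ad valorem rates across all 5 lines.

Line A: cotton → 03.02; nonwoven → 03.02.01; unbleached → 03.02.01.02. Scheduled 30%. Zerath agreement on 03.04.02.02: 03.02.01.02 not covered. → 30%.
Line B: cotton → 03.02; woven → 03.02.03; dyed → 03.02.03.01. Scheduled 31%. Umbrial agreement on 03.01.04.02: 03.02.03.01 not covered. → 31%.
Line C: polyester → 03.04; nonwoven → 03.04.01; printed → 03.04.01.01. Scheduled 30%. Galveny agreement on 03.02.03.02: 03.04.01.01 not covered. → 30%.
Line D: viscose → 03.01; nonwoven → 03.01.04; printed → 03.01.04.02. Scheduled 12%. Zerath agreement on 03.04.02.02: 03.01.04.02 not covered. → 12%.
Line E: wool → 03.03; nonwoven → 03.03.01; printed → 03.03.01.03. Scheduled 14%. quota on 03.03.01 open → in-quota 2%; Brenmore agreement on 03.03.01: wholly obtained → 11% available; preference 11% not lower than 2% → no reduction. → 2%.
Sum: 30% + 31% + 30% + 12% + 2% = 105%.

105%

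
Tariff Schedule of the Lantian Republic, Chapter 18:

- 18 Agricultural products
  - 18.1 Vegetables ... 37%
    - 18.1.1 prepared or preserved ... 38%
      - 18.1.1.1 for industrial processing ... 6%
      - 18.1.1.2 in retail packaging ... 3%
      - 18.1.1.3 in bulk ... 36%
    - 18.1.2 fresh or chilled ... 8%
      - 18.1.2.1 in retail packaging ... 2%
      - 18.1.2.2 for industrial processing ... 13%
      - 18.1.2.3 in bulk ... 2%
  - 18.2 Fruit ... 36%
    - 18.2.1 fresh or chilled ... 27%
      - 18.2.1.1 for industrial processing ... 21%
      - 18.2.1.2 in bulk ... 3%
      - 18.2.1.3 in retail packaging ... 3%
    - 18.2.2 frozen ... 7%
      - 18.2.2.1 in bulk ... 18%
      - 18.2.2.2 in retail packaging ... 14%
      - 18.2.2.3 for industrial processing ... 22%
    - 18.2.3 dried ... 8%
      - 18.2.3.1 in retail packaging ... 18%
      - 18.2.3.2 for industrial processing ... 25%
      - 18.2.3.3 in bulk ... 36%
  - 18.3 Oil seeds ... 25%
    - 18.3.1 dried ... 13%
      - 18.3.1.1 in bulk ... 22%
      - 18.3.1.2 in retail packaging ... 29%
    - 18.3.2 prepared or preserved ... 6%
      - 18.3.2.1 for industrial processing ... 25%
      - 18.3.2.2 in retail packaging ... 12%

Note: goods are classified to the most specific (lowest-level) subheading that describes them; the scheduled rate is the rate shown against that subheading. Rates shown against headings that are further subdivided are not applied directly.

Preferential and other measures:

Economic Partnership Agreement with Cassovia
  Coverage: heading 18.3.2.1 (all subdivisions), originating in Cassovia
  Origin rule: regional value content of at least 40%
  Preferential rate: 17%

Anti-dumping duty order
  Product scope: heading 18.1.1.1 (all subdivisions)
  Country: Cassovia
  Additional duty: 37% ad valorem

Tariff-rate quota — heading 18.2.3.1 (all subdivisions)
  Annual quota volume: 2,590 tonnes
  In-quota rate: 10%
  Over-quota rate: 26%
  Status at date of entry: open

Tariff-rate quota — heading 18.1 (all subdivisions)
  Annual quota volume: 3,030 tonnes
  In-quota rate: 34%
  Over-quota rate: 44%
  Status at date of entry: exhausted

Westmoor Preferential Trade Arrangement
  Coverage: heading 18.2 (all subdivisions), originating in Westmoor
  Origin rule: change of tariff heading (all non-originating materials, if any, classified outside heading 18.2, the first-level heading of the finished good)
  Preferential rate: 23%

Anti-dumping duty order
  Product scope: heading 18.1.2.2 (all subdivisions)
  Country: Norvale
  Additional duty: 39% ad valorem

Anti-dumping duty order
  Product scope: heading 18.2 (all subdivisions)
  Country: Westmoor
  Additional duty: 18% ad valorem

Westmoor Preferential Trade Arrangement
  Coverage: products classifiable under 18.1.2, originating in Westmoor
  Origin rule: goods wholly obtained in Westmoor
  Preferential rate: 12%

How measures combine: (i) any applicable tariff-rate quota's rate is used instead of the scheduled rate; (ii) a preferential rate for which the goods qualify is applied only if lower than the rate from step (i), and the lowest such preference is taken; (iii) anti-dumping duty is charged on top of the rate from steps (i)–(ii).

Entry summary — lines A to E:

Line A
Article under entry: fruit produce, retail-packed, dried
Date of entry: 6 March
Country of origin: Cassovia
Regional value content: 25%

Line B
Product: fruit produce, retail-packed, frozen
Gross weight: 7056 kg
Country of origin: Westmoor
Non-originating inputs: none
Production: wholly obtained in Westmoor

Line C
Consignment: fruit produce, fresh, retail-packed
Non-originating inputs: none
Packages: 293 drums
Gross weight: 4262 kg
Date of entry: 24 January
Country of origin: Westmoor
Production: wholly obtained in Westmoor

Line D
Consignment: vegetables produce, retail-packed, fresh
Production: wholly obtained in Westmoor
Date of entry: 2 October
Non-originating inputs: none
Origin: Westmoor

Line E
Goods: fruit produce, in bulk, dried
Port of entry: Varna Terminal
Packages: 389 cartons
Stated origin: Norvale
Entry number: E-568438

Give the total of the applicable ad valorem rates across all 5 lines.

111%

Line A: fruit → 18.2; dried → 18.2.3; retail-packed → 18.2.3.1. Scheduled 18%. quota on 18.2.3.1 open → in-quota 10%; Cassovia agreement on 18.3.2.1: 18.2.3.1 not covered. → 10%.
Line B: fruit → 18.2; frozen → 18.2.2; retail-packed → 18.2.2.2. Scheduled 14%. Westmoor agreement on 18.2: CTH met → 23% available; Westmoor agreement on 18.1.2: 18.2.2.2 not covered; preference 23% not lower than 14% → no reduction; anti-dumping (Westmoor, 18.2): +18%; total 14% + 18% = 32%. → 32%.
Line C: fruit → 18.2; fresh → 18.2.1; retail-packed → 18.2.1.3. Scheduled 3%. Westmoor agreement on 18.2: CTH met → 23% available; Westmoor agreement on 18.1.2: 18.2.1.3 not covered; preference 23% not lower than 3% → no reduction; anti-dumping (Westmoor, 18.2): +18%; total 3% + 18% = 21%. → 21%.
Line D: vegetables → 18.1; fresh → 18.1.2; retail-packed → 18.1.2.1. Scheduled 2%. quota on 18.1 exhausted → over-quota 44%; Westmoor agreement on 18.2: 18.1.2.1 not covered; Westmoor agreement on 18.1.2: wholly obtained → 12% available; preferential 12%. → 12%.
Line E: fruit → 18.2; dried → 18.2.3; in bulk → 18.2.3.3. Scheduled 36%. No special measure applies. → 36%.
Sum: 10% + 32% + 21% + 12% + 36% = 111%.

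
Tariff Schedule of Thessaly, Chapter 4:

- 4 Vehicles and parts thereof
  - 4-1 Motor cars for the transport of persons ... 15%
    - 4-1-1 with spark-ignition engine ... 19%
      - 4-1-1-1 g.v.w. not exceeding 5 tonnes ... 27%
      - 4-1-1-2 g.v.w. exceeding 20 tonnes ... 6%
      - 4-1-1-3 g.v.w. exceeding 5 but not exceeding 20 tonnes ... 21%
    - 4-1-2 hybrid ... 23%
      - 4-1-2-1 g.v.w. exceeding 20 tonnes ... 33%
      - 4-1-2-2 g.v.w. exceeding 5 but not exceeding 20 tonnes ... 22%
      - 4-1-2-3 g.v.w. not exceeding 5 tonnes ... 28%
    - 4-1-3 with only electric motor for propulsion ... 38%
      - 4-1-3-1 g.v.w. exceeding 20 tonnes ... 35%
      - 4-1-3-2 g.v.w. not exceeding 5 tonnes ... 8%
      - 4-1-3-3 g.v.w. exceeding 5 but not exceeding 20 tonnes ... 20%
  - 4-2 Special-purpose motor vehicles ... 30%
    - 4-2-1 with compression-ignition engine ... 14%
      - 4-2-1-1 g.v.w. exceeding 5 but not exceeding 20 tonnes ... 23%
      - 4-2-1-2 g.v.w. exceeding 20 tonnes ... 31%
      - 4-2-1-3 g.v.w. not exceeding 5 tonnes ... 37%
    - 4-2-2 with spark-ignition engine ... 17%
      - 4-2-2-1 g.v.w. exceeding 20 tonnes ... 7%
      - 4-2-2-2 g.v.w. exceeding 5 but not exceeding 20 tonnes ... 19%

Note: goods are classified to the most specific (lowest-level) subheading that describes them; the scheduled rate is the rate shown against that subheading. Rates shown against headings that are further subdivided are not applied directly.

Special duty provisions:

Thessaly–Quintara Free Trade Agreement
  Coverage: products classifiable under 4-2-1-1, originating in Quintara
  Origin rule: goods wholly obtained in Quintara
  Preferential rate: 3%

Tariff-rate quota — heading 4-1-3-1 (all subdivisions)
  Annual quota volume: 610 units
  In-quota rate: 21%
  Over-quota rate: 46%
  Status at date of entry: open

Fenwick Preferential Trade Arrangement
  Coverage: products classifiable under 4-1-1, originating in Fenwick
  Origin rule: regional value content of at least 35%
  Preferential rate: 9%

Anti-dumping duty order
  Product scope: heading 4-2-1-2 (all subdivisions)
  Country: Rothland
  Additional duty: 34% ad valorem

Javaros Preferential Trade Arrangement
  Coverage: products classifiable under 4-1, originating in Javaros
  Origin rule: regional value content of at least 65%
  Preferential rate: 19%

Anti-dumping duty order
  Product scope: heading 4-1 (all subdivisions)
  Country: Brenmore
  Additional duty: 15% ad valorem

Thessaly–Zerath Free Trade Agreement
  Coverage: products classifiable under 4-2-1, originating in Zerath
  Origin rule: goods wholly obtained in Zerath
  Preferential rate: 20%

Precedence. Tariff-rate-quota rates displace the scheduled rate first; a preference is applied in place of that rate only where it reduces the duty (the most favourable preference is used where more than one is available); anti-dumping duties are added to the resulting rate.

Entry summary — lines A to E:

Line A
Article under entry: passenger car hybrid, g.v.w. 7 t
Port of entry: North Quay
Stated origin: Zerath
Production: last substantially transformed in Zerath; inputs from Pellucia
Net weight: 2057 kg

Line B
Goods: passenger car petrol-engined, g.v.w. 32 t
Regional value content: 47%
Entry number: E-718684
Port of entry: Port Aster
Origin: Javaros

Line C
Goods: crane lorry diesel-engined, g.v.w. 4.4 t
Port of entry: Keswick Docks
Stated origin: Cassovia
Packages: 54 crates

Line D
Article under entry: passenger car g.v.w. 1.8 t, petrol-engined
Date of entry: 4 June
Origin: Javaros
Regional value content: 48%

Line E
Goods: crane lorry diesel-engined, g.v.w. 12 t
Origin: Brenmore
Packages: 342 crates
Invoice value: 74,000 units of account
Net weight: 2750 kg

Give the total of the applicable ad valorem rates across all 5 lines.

115%

Line A: passenger car → 4-1; hybrid → 4-1-2; g.v.w. 7 t → 4-1-2-2. Scheduled 22%. Zerath agreement on 4-2-1: 4-1-2-2 not covered. → 22%.
Line B: passenger car → 4-1; petrol-engined → 4-1-1; g.v.w. 32 t → 4-1-1-2. Scheduled 6%. Javaros agreement on 4-1: RVC < 65%. → 6%.
Line C: crane lorry → 4-2; diesel-engined → 4-2-1; g.v.w. 4.4 t → 4-2-1-3. Scheduled 37%. No special measure applies. → 37%.
Line D: passenger car → 4-1; petrol-engined → 4-1-1; g.v.w. 1.8 t → 4-1-1-1. Scheduled 27%. Javaros agreement on 4-1: RVC < 65%. → 27%.
Line E: crane lorry → 4-2; diesel-engined → 4-2-1; g.v.w. 12 t → 4-2-1-1. Scheduled 23%. No special measure applies. → 23%.
Sum: 22% + 6% + 37% + 27% + 23% = 115%.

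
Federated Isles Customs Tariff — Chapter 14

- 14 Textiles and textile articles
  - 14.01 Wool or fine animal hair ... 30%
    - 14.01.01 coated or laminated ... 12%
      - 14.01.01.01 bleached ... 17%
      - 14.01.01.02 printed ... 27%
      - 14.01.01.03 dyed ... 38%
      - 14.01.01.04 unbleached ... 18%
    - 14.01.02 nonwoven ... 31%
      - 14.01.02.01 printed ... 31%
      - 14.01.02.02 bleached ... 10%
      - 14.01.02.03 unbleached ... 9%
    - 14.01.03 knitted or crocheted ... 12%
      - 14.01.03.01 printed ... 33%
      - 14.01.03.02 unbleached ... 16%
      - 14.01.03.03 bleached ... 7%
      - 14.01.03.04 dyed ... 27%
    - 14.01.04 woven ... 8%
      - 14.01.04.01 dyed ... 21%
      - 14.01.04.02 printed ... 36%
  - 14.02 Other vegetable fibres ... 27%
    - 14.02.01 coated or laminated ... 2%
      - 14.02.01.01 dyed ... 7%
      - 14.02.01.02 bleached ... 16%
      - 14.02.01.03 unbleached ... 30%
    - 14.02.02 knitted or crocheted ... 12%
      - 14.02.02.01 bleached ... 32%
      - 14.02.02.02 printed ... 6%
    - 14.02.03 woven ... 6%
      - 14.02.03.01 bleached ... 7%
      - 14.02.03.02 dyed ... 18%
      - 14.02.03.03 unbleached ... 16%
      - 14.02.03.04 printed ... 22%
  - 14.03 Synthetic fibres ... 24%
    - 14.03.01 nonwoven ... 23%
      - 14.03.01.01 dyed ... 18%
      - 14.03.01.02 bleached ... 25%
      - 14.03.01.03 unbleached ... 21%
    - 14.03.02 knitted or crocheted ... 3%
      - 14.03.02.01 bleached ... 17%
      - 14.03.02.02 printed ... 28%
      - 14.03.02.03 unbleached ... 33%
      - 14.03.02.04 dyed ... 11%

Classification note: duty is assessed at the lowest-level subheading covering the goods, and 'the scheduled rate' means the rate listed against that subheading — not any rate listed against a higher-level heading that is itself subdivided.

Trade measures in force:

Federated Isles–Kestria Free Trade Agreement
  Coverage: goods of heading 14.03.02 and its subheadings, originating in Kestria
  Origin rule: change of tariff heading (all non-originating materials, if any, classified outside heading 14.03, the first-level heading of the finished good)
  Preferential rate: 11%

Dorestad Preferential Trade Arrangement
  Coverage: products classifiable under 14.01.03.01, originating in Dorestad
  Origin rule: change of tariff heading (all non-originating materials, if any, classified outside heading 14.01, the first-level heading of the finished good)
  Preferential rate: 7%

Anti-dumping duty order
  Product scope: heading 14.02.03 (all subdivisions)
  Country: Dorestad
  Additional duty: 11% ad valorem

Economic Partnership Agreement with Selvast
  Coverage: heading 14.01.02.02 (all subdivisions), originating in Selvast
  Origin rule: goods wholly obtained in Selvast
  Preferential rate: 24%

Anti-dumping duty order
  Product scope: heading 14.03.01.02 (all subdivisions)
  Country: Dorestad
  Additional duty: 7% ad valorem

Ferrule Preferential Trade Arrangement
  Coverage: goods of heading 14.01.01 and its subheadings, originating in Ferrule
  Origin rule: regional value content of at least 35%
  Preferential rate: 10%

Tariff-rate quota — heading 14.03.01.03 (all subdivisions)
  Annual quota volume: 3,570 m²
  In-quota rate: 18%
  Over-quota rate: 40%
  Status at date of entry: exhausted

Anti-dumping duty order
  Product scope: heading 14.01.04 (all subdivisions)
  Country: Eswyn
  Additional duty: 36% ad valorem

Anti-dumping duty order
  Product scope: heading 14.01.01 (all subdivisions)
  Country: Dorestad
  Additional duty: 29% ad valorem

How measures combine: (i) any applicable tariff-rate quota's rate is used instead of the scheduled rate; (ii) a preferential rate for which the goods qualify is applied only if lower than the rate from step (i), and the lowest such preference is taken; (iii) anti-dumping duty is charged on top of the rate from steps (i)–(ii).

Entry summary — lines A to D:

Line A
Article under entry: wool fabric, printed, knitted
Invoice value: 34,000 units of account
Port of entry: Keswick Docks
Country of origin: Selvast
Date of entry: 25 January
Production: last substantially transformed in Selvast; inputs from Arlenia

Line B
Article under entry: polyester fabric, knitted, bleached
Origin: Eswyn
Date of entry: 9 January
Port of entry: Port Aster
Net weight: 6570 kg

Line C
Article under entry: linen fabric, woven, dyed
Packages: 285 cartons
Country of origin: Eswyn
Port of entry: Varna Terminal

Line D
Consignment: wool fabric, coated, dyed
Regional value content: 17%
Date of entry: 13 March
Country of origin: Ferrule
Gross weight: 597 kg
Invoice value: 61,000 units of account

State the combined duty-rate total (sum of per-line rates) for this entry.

Line A: wool → 14.01; knitted → 14.01.03; printed → 14.01.03.01. Scheduled 33%. Selvast agreement on 14.01.02.02: 14.01.03.01 not covered. → 33%.
Line B: polyester → 14.03; knitted → 14.03.02; bleached → 14.03.02.01. Scheduled 17%. No special measure applies. → 17%.
Line C: linen → 14.02; woven → 14.02.03; dyed → 14.02.03.02. Scheduled 18%. No special measure applies. → 18%.
Line D: wool → 14.01; coated → 14.01.01; dyed → 14.01.01.03. Scheduled 38%. Ferrule agreement on 14.01.01: RVC < 35%. → 38%.
Sum: 33% + 17% + 18% + 38% = 106%.

106%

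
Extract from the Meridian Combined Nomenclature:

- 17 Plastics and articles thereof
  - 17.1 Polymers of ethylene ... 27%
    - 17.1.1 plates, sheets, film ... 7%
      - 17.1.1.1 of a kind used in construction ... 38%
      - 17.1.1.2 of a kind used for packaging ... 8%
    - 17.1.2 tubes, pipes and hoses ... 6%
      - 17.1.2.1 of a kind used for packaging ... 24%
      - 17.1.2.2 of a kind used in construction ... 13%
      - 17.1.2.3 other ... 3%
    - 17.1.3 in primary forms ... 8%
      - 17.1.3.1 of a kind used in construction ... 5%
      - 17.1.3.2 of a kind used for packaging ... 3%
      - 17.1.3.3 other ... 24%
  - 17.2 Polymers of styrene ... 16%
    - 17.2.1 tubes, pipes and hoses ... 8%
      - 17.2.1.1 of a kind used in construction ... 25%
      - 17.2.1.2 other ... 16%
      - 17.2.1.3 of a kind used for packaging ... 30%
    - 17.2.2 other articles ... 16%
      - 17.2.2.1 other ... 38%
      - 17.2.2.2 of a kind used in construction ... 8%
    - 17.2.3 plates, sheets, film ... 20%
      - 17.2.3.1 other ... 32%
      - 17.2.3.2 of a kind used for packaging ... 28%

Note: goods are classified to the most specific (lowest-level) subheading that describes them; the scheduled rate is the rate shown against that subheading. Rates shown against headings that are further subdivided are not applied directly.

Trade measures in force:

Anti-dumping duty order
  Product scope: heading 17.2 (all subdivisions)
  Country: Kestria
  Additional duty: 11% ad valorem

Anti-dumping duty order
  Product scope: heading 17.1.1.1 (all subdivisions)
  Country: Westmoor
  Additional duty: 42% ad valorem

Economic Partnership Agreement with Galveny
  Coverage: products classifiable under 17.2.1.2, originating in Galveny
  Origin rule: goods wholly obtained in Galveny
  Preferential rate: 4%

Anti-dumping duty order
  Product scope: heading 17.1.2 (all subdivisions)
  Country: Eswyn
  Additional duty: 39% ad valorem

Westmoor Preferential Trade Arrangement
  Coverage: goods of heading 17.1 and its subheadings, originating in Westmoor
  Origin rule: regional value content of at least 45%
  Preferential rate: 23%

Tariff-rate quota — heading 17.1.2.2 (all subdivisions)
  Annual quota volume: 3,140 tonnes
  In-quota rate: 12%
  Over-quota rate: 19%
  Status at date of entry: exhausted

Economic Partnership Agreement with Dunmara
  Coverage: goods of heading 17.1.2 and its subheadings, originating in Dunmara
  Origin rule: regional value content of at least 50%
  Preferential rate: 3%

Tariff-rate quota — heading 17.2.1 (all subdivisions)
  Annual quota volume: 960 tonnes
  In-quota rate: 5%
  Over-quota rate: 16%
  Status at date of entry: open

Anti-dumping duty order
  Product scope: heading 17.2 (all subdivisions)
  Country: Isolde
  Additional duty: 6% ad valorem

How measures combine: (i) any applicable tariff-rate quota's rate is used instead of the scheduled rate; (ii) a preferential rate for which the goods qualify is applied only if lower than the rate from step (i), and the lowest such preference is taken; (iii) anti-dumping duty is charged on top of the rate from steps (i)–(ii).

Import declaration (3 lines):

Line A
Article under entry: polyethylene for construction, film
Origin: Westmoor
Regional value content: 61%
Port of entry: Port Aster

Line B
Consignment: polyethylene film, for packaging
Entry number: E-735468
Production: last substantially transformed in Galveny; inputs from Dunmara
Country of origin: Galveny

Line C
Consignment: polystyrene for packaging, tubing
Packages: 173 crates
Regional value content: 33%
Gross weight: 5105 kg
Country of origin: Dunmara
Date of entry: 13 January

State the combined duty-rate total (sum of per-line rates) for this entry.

Line A: polyethylene → 17.1; film → 17.1.1; for construction → 17.1.1.1. Scheduled 38%. Westmoor agreement on 17.1: RVC ≥ 45% → 23% available; preferential 23%; anti-dumping (Westmoor, 17.1.1.1): +42%; total 23% + 42% = 65%. → 65%.
Line B: polyethylene → 17.1; film → 17.1.1; for packaging → 17.1.1.2. Scheduled 8%. Galveny agreement on 17.2.1.2: 17.1.1.2 not covered. → 8%.
Line C: polystyrene → 17.2; tubing → 17.2.1; for packaging → 17.2.1.3. Scheduled 30%. quota on 17.2.1 open → in-quota 5%; Dunmara agreement on 17.1.2: 17.2.1.3 not covered. → 5%.
Sum: 65% + 8% + 5% = 78%.

78%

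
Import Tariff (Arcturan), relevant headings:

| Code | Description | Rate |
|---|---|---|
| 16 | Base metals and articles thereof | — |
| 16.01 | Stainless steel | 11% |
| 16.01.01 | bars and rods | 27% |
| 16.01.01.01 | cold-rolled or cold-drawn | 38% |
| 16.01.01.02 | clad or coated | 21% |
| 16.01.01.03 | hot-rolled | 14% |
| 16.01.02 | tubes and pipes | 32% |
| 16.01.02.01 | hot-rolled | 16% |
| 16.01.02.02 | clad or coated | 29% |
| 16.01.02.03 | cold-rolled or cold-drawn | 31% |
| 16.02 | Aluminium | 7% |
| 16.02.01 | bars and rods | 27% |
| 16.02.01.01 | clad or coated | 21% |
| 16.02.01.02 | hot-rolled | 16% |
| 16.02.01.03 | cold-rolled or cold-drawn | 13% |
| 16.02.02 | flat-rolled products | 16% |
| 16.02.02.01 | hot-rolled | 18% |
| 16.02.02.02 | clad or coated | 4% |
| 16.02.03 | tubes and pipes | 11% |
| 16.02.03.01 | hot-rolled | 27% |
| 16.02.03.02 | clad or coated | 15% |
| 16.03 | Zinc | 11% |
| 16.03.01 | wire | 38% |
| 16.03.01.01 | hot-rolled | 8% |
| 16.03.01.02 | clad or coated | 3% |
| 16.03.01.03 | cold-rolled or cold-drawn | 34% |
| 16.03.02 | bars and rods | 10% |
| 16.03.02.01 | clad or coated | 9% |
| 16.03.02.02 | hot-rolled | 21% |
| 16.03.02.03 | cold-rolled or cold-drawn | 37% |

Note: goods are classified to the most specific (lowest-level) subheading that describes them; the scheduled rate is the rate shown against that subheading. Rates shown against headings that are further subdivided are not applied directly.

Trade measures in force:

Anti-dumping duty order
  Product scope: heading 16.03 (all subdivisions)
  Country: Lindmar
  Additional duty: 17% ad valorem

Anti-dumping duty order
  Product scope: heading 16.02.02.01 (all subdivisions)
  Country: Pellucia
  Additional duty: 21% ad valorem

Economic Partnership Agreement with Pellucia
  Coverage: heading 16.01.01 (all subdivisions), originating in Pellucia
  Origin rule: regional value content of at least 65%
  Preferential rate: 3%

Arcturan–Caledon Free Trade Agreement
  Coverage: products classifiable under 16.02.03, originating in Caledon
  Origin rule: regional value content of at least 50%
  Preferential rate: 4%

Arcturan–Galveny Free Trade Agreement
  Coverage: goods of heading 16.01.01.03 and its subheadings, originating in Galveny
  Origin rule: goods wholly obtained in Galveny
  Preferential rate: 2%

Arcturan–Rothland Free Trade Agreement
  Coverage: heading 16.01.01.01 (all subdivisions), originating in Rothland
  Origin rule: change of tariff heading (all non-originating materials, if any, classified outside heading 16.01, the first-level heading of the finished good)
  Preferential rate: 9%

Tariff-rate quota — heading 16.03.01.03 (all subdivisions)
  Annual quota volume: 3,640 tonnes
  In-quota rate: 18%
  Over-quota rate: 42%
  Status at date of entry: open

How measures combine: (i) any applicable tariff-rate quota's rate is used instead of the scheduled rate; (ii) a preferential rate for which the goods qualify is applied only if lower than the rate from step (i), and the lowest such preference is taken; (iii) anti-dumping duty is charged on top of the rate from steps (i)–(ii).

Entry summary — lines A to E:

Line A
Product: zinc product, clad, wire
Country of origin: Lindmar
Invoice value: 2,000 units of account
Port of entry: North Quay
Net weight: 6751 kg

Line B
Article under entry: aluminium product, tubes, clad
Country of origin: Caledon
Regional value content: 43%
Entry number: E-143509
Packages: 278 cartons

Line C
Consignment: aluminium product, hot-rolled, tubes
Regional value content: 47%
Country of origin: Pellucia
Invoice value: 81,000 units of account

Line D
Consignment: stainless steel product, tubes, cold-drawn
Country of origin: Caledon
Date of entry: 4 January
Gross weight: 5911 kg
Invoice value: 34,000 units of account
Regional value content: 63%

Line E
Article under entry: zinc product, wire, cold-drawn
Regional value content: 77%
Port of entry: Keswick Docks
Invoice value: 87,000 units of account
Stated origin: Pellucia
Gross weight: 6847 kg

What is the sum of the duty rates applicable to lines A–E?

Line A: zinc → 16.03; wire → 16.03.01; clad → 16.03.01.02. Scheduled 3%. anti-dumping (Lindmar, 16.03): +17%; total 3% + 17% = 20%. → 20%.
Line B: aluminium → 16.02; tubes → 16.02.03; clad → 16.02.03.02. Scheduled 15%. Caledon agreement on 16.02.03: RVC < 50%. → 15%.
Line C: aluminium → 16.02; tubes → 16.02.03; hot-rolled → 16.02.03.01. Scheduled 27%. Pellucia agreement on 16.01.01: 16.02.03.01 not covered. → 27%.
Line D: stainless steel → 16.01; tubes → 16.01.02; cold-drawn → 16.01.02.03. Scheduled 31%. Caledon agreement on 16.02.03: 16.01.02.03 not covered. → 31%.
Line E: zinc → 16.03; wire → 16.03.01; cold-drawn → 16.03.01.03. Scheduled 34%. quota on 16.03.01.03 open → in-quota 18%; Pellucia agreement on 16.01.01: 16.03.01.03 not covered. → 18%.
Sum: 20% + 15% + 27% + 31% + 18% = 111%.

111%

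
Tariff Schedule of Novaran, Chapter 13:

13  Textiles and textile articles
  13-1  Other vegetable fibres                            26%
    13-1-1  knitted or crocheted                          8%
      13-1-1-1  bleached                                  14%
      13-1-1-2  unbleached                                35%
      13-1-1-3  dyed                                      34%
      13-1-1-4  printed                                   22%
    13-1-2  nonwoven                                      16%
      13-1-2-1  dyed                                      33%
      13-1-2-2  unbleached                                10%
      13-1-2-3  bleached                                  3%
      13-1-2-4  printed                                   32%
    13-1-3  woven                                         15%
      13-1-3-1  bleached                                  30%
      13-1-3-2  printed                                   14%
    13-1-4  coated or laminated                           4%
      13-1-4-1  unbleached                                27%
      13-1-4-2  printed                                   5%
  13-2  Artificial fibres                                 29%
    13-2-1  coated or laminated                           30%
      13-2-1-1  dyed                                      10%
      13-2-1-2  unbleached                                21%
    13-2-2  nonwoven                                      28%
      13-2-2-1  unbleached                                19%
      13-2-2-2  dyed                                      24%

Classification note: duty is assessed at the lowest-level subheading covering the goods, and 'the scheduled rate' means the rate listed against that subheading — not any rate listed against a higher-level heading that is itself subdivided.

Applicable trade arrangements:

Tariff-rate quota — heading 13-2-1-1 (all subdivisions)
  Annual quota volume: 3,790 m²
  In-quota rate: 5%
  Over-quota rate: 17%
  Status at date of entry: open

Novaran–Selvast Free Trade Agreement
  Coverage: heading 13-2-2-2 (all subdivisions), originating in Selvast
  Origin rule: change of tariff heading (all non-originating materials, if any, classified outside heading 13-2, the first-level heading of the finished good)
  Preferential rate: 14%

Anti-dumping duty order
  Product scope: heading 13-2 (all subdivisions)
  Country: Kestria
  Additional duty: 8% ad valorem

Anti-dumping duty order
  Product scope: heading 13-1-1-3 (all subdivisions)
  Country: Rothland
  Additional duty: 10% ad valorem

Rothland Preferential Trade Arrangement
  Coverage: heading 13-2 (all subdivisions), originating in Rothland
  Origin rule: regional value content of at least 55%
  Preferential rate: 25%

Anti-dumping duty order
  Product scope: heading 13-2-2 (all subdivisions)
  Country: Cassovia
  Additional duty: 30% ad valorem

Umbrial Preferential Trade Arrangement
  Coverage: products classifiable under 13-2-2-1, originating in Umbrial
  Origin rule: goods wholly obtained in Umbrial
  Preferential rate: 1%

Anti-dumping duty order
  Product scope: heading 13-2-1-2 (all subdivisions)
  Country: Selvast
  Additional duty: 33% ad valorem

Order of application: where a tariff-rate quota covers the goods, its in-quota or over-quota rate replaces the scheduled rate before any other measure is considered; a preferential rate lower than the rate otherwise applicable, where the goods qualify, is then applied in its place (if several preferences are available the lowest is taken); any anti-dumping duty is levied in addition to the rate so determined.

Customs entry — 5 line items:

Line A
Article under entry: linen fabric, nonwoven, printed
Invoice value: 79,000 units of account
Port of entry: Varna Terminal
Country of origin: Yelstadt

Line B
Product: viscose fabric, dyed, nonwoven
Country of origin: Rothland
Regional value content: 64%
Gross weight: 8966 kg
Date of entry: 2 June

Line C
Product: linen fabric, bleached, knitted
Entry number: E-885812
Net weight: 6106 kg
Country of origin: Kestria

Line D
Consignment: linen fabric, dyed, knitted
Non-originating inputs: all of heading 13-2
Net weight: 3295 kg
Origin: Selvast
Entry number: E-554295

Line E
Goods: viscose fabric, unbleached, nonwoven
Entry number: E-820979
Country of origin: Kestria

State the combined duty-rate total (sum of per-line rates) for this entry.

131%

Line A: linen → 13-1; nonwoven → 13-1-2; printed → 13-1-2-4. Scheduled 32%. No special measure applies. → 32%.
Line B: viscose → 13-2; nonwoven → 13-2-2; dyed → 13-2-2-2. Scheduled 24%. Rothland agreement on 13-2: RVC ≥ 55% → 25% available; preference 25% not lower than 24% → no reduction. → 24%.
Line C: linen → 13-1; knitted → 13-1-1; bleached → 13-1-1-1. Scheduled 14%. No special measure applies. → 14%.
Line D: linen → 13-1; knitted → 13-1-1; dyed → 13-1-1-3. Scheduled 34%. Selvast agreement on 13-2-2-2: 13-1-1-3 not covered. → 34%.
Line E: viscose → 13-2; nonwoven → 13-2-2; unbleached → 13-2-2-1. Scheduled 19%. anti-dumping (Kestria, 13-2): +8%; total 19% + 8% = 27%. → 27%.
Sum: 32% + 24% + 14% + 34% + 27% = 131%.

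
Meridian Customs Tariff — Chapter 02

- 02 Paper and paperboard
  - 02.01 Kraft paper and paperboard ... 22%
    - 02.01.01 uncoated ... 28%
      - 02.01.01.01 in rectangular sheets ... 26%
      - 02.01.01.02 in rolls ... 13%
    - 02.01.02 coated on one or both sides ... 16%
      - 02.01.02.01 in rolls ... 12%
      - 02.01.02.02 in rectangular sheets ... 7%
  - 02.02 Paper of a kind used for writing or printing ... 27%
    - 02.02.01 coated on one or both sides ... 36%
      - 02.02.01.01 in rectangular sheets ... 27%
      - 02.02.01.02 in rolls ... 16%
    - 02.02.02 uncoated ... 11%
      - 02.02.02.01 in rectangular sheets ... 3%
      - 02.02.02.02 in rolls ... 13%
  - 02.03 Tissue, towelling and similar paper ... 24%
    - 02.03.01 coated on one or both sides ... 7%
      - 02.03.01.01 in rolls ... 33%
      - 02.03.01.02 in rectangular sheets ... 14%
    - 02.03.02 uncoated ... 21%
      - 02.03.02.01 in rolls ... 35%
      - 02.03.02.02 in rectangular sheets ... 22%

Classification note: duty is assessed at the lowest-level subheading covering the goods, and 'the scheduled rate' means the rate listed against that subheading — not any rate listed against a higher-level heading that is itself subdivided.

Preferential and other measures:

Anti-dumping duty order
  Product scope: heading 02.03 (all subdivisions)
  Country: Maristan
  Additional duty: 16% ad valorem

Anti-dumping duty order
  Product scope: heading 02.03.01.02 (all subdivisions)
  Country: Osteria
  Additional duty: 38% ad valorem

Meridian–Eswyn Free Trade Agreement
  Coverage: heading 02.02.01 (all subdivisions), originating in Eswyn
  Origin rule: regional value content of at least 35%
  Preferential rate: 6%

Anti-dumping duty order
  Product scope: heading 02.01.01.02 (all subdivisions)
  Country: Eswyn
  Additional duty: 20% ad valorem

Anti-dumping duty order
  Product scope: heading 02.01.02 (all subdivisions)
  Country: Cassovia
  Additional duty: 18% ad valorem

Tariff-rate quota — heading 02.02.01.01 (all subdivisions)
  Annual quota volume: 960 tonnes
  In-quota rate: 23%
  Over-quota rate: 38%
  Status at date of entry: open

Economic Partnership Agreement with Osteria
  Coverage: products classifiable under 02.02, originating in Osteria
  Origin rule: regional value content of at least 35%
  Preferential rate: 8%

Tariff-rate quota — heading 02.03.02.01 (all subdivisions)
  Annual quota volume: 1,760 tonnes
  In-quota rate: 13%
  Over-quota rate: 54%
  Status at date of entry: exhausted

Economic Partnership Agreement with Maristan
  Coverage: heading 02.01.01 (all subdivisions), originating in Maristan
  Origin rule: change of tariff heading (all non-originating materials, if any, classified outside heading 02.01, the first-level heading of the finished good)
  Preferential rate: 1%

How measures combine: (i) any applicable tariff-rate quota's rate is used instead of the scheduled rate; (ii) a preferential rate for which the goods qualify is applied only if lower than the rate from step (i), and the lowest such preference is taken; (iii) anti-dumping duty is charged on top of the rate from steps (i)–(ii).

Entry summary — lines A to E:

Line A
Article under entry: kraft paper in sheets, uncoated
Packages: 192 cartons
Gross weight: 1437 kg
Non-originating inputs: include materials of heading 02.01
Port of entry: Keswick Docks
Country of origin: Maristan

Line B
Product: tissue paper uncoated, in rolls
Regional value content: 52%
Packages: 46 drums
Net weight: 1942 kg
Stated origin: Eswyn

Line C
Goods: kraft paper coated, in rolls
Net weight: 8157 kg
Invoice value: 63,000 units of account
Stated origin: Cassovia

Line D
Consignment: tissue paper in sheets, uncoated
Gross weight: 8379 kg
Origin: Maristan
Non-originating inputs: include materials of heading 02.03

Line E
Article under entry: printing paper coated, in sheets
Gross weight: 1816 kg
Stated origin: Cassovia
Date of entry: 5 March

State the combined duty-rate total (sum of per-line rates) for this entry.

Line A: kraft paper → 02.01; uncoated → 02.01.01; in sheets → 02.01.01.01. Scheduled 26%. Maristan agreement on 02.01.01: CTH not met. → 26%.
Line B: tissue paper → 02.03; uncoated → 02.03.02; in rolls → 02.03.02.01. Scheduled 35%. quota on 02.03.02.01 exhausted → over-quota 54%; Eswyn agreement on 02.02.01: 02.03.02.01 not covered. → 54%.
Line C: kraft paper → 02.01; coated → 02.01.02; in rolls → 02.01.02.01. Scheduled 12%. anti-dumping (Cassovia, 02.01.02): +18%; total 12% + 18% = 30%. → 30%.
Line D: tissue paper → 02.03; uncoated → 02.03.02; in sheets → 02.03.02.02. Scheduled 22%. Maristan agreement on 02.01.01: 02.03.02.02 not covered; anti-dumping (Maristan, 02.03): +16%; total 22% + 16% = 38%. → 38%.
Line E: printing paper → 02.02; coated → 02.02.01; in sheets → 02.02.01.01. Scheduled 27%. quota on 02.02.01.01 open → in-quota 23%. → 23%.
Sum: 26% + 54% + 30% + 38% + 23% = 171%.

171%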